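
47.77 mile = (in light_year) 1 mile = 1609.344 m, so 47.77 mile = 47.77 * 1609.344 = 76878.363 m. 1 light_year = 9.4607305e+15 m, so 76878.363 m = 76878.363 / 9.4607305e+15 = 8.1260494e-12 light_year ≈ 8.126e-12 light_year (4 s.f.). Final answer: 8.126e-12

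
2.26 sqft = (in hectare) 2.1e-05. Check: 1 sqft = 0.09290304 m^2, so 2.26 sqft = 2.26 * 0.09290304 = 0.20996087 m^2. 1 hectare = 10000 m^2, so 0.20996087 m^2 = 0.20996087 / 10000 = 2.0996087e-05 hectare ≈ 2.1e-05 hectare (4 s.f.).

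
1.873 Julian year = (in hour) 1.642e+04. Check: 1 Julian year = 31557600 s, so 1.873 Julian year = 1.873 * 31557600 = 59107385 s. 1 hour = 3600 s, so 59107385 s = 59107385 / 3600 = 16418.718 hour ≈ 1.642e+04 hour (4 s.f.).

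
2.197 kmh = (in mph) 1 kmh = 0.27777778 m/s, so 2.197 kmh = 2.197 * 0.27777778 = 0.61027778 m/s. 1 mph = 0.44704 m/s, so 0.61027778 m/s = 0.61027778 / 0.44704 = 1.3651525 mph ≈ 1.365 mph (4 s.f.). Final answer: 1.365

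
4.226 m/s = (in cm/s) 1 cm/s = 0.01 m/s, so 4.226 m/s = 4.226 / 0.01 = 422.6 cm/s. Final answer: 422.6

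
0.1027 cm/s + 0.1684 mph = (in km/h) 0.2747. Check: 1 cm/s = 0.01 m/s, so 0.1027 cm/s = 0.1027 * 0.01 = 0.001027 m/s. 1 mph = 0.44704 m/s, so 0.1684 mph = 0.1684 * 0.44704 = 0.075281536 m/s. Sum: 0.001027 + 0.075281536 = 0.076308536 m/s. 1 km/h = 0.27777778 m/s, so 0.076308536 m/s = 0.076308536 / 0.27777778 = 0.27471073 km/h ≈ 0.2747 km/h (4 s.f.).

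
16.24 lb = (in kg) 7.366. Check: 1 lb = 0.45359237 kg, so 16.24 lb = 16.24 * 0.45359237 = 7.3663401 kg. Result: 7.3663401 kg ≈ 7.366 kg (4 s.f.).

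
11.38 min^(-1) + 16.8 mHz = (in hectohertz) 1 min^(-1) = 0.016666667 Hz, so 11.38 min^(-1) = 11.38 * 0.016666667 = 0.18966667 Hz. 1 mHz = 0.001 Hz, so 16.8 mHz = 16.8 * 0.001 = 0.0168 Hz. Sum: 0.18966667 + 0.0168 = 0.20646667 Hz. 1 hectohertz = 100 Hz, so 0.20646667 Hz = 0.20646667 / 100 = 0.0020646667 hectohertz ≈ 0.002065 hectohertz (4 s.f.). Final answer: 0.002065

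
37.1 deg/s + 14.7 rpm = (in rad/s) 1 deg/s = 0.017453293 rad/s, so 37.1 deg/s = 37.1 * 0.017453293 = 0.64751715 rad/s. 1 rpm = 0.10471976 rad/s, so 14.7 rpm = 14.7 * 0.10471976 = 1.5393804 rad/s. Sum: 0.64751715 + 1.5393804 = 2.1868976 rad/s. Result: 2.1868976 rad/s ≈ 2.187 rad/s (4 s.f.). Final answer: 2.187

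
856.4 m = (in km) 1 km = 1000 m, so 856.4 m = 856.4 / 1000 = 0.8564 km. Final answer: 0.8564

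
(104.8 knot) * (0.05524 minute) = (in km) 0.1787. Check: 1 knot = 0.51444444 m/s, so 104.8 knot = 104.8 * 0.51444444 = 53.913778 m/s. 1 minute = 60 s, so 0.05524 minute = 0.05524 * 60 = 3.3144 s. Combine: 53.913778 m/s * 3.3144 s = 178.69183 m. 1 km = 1000 m, so 178.69183 m = 178.69183 / 1000 = 0.17869183 km ≈ 0.1787 km (4 s.f.).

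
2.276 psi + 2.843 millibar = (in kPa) 1 psi = 6894.7573 Pa, so 2.276 psi = 2.276 * 6894.7573 = 15692.468 Pa. 1 millibar = 100 Pa, so 2.843 millibar = 2.843 * 100 = 284.3 Pa. Sum: 15692.468 + 284.3 = 15976.768 Pa. 1 kPa = 1000 Pa, so 15976.768 Pa = 15976.768 / 1000 = 15.976768 kPa ≈ 15.98 kPa (4 s.f.). Final answer: 15.98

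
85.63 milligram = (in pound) 1 milligram = 1e-06 kg, so 85.63 milligram = 85.63 * 1e-06 = 8.563e-05 kg. 1 pound = 0.45359237 kg, so 8.563e-05 kg = 8.563e-05 / 0.45359237 = 0.00018878184 pound ≈ 0.0001888 pound (4 s.f.). Final answer: 0.0001888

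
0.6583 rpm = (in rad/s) 0.06894. Check: 1 rpm = 0.10471976 rad/s, so 0.6583 rpm = 0.6583 * 0.10471976 = 0.068937015 rad/s. Result: 0.068937015 rad/s ≈ 0.06894 rad/s (4 s.f.).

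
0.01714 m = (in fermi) 1.714e+13. Check: 1 fermi = 1e-15 m, so 0.01714 m = 0.01714 / 1e-15 = 1.714e+13 fermi.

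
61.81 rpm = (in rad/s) 1 rpm = 0.10471976 rad/s, so 61.81 rpm = 61.81 * 0.10471976 = 6.4727281 rad/s. Result: 6.4727281 rad/s ≈ 6.473 rad/s (4 s.f.). Final answer: 6.473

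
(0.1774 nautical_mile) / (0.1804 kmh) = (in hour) 1 nautical_mile = 1852 m, so 0.1774 nautical_mile = 0.1774 * 1852 = 328.5448 m. 1 kmh = 0.27777778 m/s, so 0.1804 kmh = 0.1804 * 0.27777778 = 0.050111111 m/s. Combine: 328.5448 m / 0.050111111 m/s = 6556.3264 s. 1 hour = 3600 s, so 6556.3264 s = 6556.3264 / 3600 = 1.8212018 hour ≈ 1.821 hour (4 s.f.). Final answer: 1.821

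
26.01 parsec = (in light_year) 1 parsec = 3.0856776e+16 m, so 26.01 parsec = 26.01 * 3.0856776e+16 = 8.0258474e+17 m. 1 light_year = 9.4607305e+15 m, so 8.0258474e+17 m = 8.0258474e+17 / 9.4607305e+15 = 84.833274 light_year ≈ 84.83 light_year (4 s.f.). Final answer: 84.83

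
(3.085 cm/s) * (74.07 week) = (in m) 1.382e+06. Check: 1 cm/s = 0.01 m/s, so 3.085 cm/s = 3.085 * 0.01 = 0.03085 m/s. 1 week = 604800 s, so 74.07 week = 74.07 * 604800 = 44797536 s. Combine: 0.03085 m/s * 44797536 s = 1382004 m. Result: 1382004 m ≈ 1.382e+06 m (4 s.f.).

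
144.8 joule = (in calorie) 34.61. Check: 144.8 joule = 144.8 J. 1 calorie = 4.184 J, so 144.8 J = 144.8 / 4.184 = 34.608031 calorie ≈ 34.61 calorie (4 s.f.).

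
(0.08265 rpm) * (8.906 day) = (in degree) 1 rpm = 0.10471976 rad/s, so 0.08265 rpm = 0.08265 * 0.10471976 = 0.0086550878 rad/s. 1 day = 86400 s, so 8.906 day = 8.906 * 86400 = 769478.4 s. Combine: 0.0086550878 rad/s * 769478.4 s = 6659.9031 rad. 1 degree = 0.017453293 rad, so 6659.9031 rad = 6659.9031 / 0.017453293 = 381584.34 degree ≈ 3.816e+05 degree (4 s.f.). Final answer: 3.816e+05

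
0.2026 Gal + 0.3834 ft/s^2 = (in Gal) 1 Gal = 0.01 m/s^2, so 0.2026 Gal = 0.2026 * 0.01 = 0.002026 m/s^2. 1 ft/s^2 = 0.3048 m/s^2, so 0.3834 ft/s^2 = 0.3834 * 0.3048 = 0.11686032 m/s^2. Sum: 0.002026 + 0.11686032 = 0.11888632 m/s^2. 1 Gal = 0.01 m/s^2, so 0.11888632 m/s^2 = 0.11888632 / 0.01 = 11.888632 Gal ≈ 11.89 Gal (4 s.f.). Final answer: 11.89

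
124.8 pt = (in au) 1 pt = 0.00035277778 m, so 124.8 pt = 124.8 * 0.00035277778 = 0.044026667 m. 1 au = 1.4959787e+11 m, so 0.044026667 m = 0.044026667 / 1.4959787e+11 = 2.9430009e-13 au ≈ 2.943e-13 au (4 s.f.). Final answer: 2.943e-13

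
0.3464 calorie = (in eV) 9.046e+18. Check: 1 calorie = 4.184 J, so 0.3464 calorie = 0.3464 * 4.184 = 1.4493376 J. 1 eV = 1.6021766e-19 J, so 1.4493376 J = 1.4493376 / 1.6021766e-19 = 9.0460538e+18 eV ≈ 9.046e+18 eV (4 s.f.).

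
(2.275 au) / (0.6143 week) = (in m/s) 9.16e+05. Check: 1 au = 1.4959787e+11 m, so 2.275 au = 2.275 * 1.4959787e+11 = 3.4033516e+11 m. 1 week = 604800 s, so 0.6143 week = 0.6143 * 604800 = 371528.64 s. Combine: 3.4033516e+11 m / 371528.64 s = 916040.16 m/s. Result: 916040.16 m/s ≈ 9.16e+05 m/s (4 s.f.).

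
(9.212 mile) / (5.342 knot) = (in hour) 1 mile = 1609.344 m, so 9.212 mile = 9.212 * 1609.344 = 14825.277 m. 1 knot = 0.51444444 m/s, so 5.342 knot = 5.342 * 0.51444444 = 2.7481622 m/s. Combine: 14825.277 m / 2.7481622 m/s = 5394.6149 s. 1 hour = 3600 s, so 5394.6149 s = 5394.6149 / 3600 = 1.4985041 hour ≈ 1.499 hour (4 s.f.). Final answer: 1.499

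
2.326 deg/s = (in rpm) 1 deg/s = 0.017453293 rad/s, so 2.326 deg/s = 2.326 * 0.017453293 = 0.040596358 rad/s. 1 rpm = 0.10471976 rad/s, so 0.040596358 rad/s = 0.040596358 / 0.10471976 = 0.38766667 rpm ≈ 0.3877 rpm (4 s.f.). Final answer: 0.3877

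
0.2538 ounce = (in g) 1 ounce = 0.028349523 kg, so 0.2538 ounce = 0.2538 * 0.028349523 = 0.007195109 kg. 1 g = 0.001 kg, so 0.007195109 kg = 0.007195109 / 0.001 = 7.195109 g ≈ 7.195 g (4 s.f.). Final answer: 7.195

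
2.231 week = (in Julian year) 0.04276. Check: 1 week = 604800 s, so 2.231 week = 2.231 * 604800 = 1349308.8 s. 1 Julian year = 31557600 s, so 1349308.8 s = 1349308.8 / 31557600 = 0.042757016 Julian year ≈ 0.04276 Julian year (4 s.f.).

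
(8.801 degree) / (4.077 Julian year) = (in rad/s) 1 degree = 0.017453293 rad, so 8.801 degree = 8.801 * 0.017453293 = 0.15360643 rad. 1 Julian year = 31557600 s, so 4.077 Julian year = 4.077 * 31557600 = 1.2866034e+08 s. Combine: 0.15360643 rad / 1.2866034e+08 s = 1.1938911e-09 rad/s. Result: 1.1938911e-09 rad/s ≈ 1.194e-09 rad/s (4 s.f.). Final answer: 1.194e-09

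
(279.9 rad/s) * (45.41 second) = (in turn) 279.9 rad/s is already in rad/s. 45.41 second = 45.41 s. Combine: 279.9 rad/s * 45.41 s = 12710.259 rad. 1 turn = 6.2831853 rad, so 12710.259 rad = 12710.259 / 6.2831853 = 2022.9005 turn ≈ 2023 turn (4 s.f.). Final answer: 2023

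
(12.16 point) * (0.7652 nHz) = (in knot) 1 point = 0.00035277778 m, so 12.16 point = 12.16 * 0.00035277778 = 0.0042897778 m. 1 nHz = 1e-09 Hz, so 0.7652 nHz = 0.7652 * 1e-09 = 7.652e-10 Hz. Combine: 0.0042897778 m * 7.652e-10 Hz = 3.282538e-12 m/s. 1 knot = 0.51444444 m/s, so 3.282538e-12 m/s = 3.282538e-12 / 0.51444444 = 6.3807433e-12 knot ≈ 6.381e-12 knot (4 s.f.). Final answer: 6.381e-12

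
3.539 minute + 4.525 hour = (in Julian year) 1 minute = 60 s, so 3.539 minute = 3.539 * 60 = 212.34 s. 1 hour = 3600 s, so 4.525 hour = 4.525 * 3600 = 16290 s. Sum: 212.34 + 16290 = 16502.34 s. 1 Julian year = 31557600 s, so 16502.34 s = 16502.34 / 31557600 = 0.0005229276 Julian year ≈ 0.0005229 Julian year (4 s.f.). Final answer: 0.0005229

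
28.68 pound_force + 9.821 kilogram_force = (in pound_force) 50.33. Check: 1 pound_force = 4.4482216 N, so 28.68 pound_force = 28.68 * 4.4482216 = 127.575 N. 1 kilogram_force = 9.80665 N, so 9.821 kilogram_force = 9.821 * 9.80665 = 96.31111 N. Sum: 127.575 + 96.31111 = 223.88611 N. 1 pound_force = 4.4482216 N, so 223.88611 N = 223.88611 / 4.4482216 = 50.331599 pound_force ≈ 50.33 pound_force (4 s.f.).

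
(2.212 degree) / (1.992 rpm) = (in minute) 1 degree = 0.017453293 rad, so 2.212 degree = 2.212 * 0.017453293 = 0.038606683 rad. 1 rpm = 0.10471976 rad/s, so 1.992 rpm = 1.992 * 0.10471976 = 0.20860175 rad/s. Combine: 0.038606683 rad / 0.20860175 rad/s = 0.18507363 s. 1 minute = 60 s, so 0.18507363 s = 0.18507363 / 60 = 0.0030845605 minute ≈ 0.003085 minute (4 s.f.). Final answer: 0.003085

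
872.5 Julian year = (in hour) 1 Julian year = 31557600 s, so 872.5 Julian year = 872.5 * 31557600 = 2.7534006e+10 s. 1 hour = 3600 s, so 2.7534006e+10 s = 2.7534006e+10 / 3600 = 7648335 hour ≈ 7.648e+06 hour (4 s.f.). Final answer: 7.648e+06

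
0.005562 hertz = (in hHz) 5.562e-05. Check: 0.005562 hertz = 0.005562 Hz. 1 hHz = 100 Hz, so 0.005562 Hz = 0.005562 / 100 = 5.562e-05 hHz.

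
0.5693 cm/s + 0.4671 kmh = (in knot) 1 cm/s = 0.01 m/s, so 0.5693 cm/s = 0.5693 * 0.01 = 0.005693 m/s. 1 kmh = 0.27777778 m/s, so 0.4671 kmh = 0.4671 * 0.27777778 = 0.12975 m/s. Sum: 0.005693 + 0.12975 = 0.135443 m/s. 1 knot = 0.51444444 m/s, so 0.135443 m/s = 0.135443 / 0.51444444 = 0.26328013 knot ≈ 0.2633 knot (4 s.f.). Final answer: 0.2633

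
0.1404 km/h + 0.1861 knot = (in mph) 0.3014. Check: 1 km/h = 0.27777778 m/s, so 0.1404 km/h = 0.1404 * 0.27777778 = 0.039 m/s. 1 knot = 0.51444444 m/s, so 0.1861 knot = 0.1861 * 0.51444444 = 0.095738111 m/s. Sum: 0.039 + 0.095738111 = 0.13473811 m/s. 1 mph = 0.44704 m/s, so 0.13473811 m/s = 0.13473811 / 0.44704 = 0.30140057 mph ≈ 0.3014 mph (4 s.f.).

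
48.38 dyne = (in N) 1 dyne = 1e-05 N, so 48.38 dyne = 48.38 * 1e-05 = 0.0004838 N. Result: 0.0004838 N. Final answer: 0.0004838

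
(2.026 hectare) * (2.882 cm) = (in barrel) 1 hectare = 10000 m^2, so 2.026 hectare = 2.026 * 10000 = 20260 m^2. 1 cm = 0.01 m, so 2.882 cm = 2.882 * 0.01 = 0.02882 m. Combine: 20260 m^2 * 0.02882 m = 583.8932 m^3. 1 barrel = 0.15898729 m^3, so 583.8932 m^3 = 583.8932 / 0.15898729 = 3672.5777 barrel ≈ 3673 barrel (4 s.f.). Final answer: 3673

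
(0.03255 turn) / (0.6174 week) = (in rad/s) 5.477e-07. Check: 1 turn = 6.2831853 rad, so 0.03255 turn = 0.03255 * 6.2831853 = 0.20451768 rad. 1 week = 604800 s, so 0.6174 week = 0.6174 * 604800 = 373403.52 s. Combine: 0.20451768 rad / 373403.52 s = 5.4771225e-07 rad/s. Result: 5.4771225e-07 rad/s ≈ 5.477e-07 rad/s (4 s.f.).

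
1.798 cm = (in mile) 1 cm = 0.01 m, so 1.798 cm = 1.798 * 0.01 = 0.01798 m. 1 mile = 1609.344 m, so 0.01798 m = 0.01798 / 1609.344 = 1.1172254e-05 mile ≈ 1.117e-05 mile (4 s.f.). Final answer: 1.117e-05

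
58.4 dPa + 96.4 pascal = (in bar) 0.001022. Check: 1 dPa = 0.1 Pa, so 58.4 dPa = 58.4 * 0.1 = 5.84 Pa. 96.4 pascal = 96.4 Pa. Sum: 5.84 + 96.4 = 102.24 Pa. 1 bar = 100000 Pa, so 102.24 Pa = 102.24 / 100000 = 0.0010224 bar ≈ 0.001022 bar (4 s.f.).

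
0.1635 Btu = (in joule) 1 Btu = 1055.0559 J, so 0.1635 Btu = 0.1635 * 1055.0559 = 172.50163 J. 172.50163 J = 172.50163 joule ≈ 172.5 joule (4 s.f.). Final answer: 172.5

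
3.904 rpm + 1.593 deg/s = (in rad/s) 1 rpm = 0.10471976 rad/s, so 3.904 rpm = 3.904 * 0.10471976 = 0.40882592 rad/s. 1 deg/s = 0.017453293 rad/s, so 1.593 deg/s = 1.593 * 0.017453293 = 0.027803095 rad/s. Sum: 0.40882592 + 0.027803095 = 0.43662902 rad/s. Result: 0.43662902 rad/s ≈ 0.4366 rad/s (4 s.f.). Final answer: 0.4366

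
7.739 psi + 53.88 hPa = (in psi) 8.52. Check: 1 psi = 6894.7573 Pa, so 7.739 psi = 7.739 * 6894.7573 = 53358.527 Pa. 1 hPa = 100 Pa, so 53.88 hPa = 53.88 * 100 = 5388 Pa. Sum: 53358.527 + 5388 = 58746.527 Pa. 1 psi = 6894.7573 Pa, so 58746.527 Pa = 58746.527 / 6894.7573 = 8.5204633 psi ≈ 8.52 psi (4 s.f.).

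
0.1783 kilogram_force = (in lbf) 1 kilogram_force = 9.80665 N, so 0.1783 kilogram_force = 0.1783 * 9.80665 = 1.7485257 N. 1 lbf = 4.4482216 N, so 1.7485257 N = 1.7485257 / 4.4482216 = 0.39308421 lbf ≈ 0.3931 lbf (4 s.f.). Final answer: 0.3931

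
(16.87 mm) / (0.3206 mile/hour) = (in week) 1 mm = 0.001 m, so 16.87 mm = 16.87 * 0.001 = 0.01687 m. 1 mile/hour = 0.44704 m/s, so 0.3206 mile/hour = 0.3206 * 0.44704 = 0.14332102 m/s. Combine: 0.01687 m / 0.14332102 m/s = 0.11770778 s. 1 week = 604800 s, so 0.11770778 s = 0.11770778 / 604800 = 1.9462266e-07 week ≈ 1.946e-07 week (4 s.f.). Final answer: 1.946e-07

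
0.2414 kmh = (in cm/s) 1 kmh = 0.27777778 m/s, so 0.2414 kmh = 0.2414 * 0.27777778 = 0.067055556 m/s. 1 cm/s = 0.01 m/s, so 0.067055556 m/s = 0.067055556 / 0.01 = 6.7055556 cm/s ≈ 6.706 cm/s (4 s.f.). Final answer: 6.706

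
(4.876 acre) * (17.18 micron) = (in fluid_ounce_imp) 1 acre = 4046.8564 m^2, so 4.876 acre = 4.876 * 4046.8564 = 19732.472 m^2. 1 micron = 1e-06 m, so 17.18 micron = 17.18 * 1e-06 = 1.718e-05 m. Combine: 19732.472 m^2 * 1.718e-05 m = 0.33900387 m^3. 1 fluid_ounce_imp = 2.8413063e-05 m^3, so 0.33900387 m^3 = 0.33900387 / 2.8413063e-05 = 11931.268 fluid_ounce_imp ≈ 1.193e+04 fluid_ounce_imp (4 s.f.). Final answer: 1.193e+04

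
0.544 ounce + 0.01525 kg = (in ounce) 1.082. Check: 1 ounce = 0.028349523 kg, so 0.544 ounce = 0.544 * 0.028349523 = 0.015422141 kg. 0.01525 kg is already in kg. Sum: 0.015422141 + 0.01525 = 0.030672141 kg. 1 ounce = 0.028349523 kg, so 0.030672141 kg = 0.030672141 / 0.028349523 = 1.0819279 ounce ≈ 1.082 ounce (4 s.f.).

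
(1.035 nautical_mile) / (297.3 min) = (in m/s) 0.1075. Check: 1 nautical_mile = 1852 m, so 1.035 nautical_mile = 1.035 * 1852 = 1916.82 m. 1 min = 60 s, so 297.3 min = 297.3 * 60 = 17838 s. Combine: 1916.82 m / 17838 s = 0.10745711 m/s. Result: 0.10745711 m/s ≈ 0.1075 m/s (4 s.f.).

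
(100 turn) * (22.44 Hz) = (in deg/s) 8.078e+05. Check: 1 turn = 6.2831853 rad, so 100 turn = 100 * 6.2831853 = 628.31853 rad. 22.44 Hz is already in Hz. Combine: 628.31853 rad * 22.44 Hz = 14099.468 rad/s. 1 deg/s = 0.017453293 rad/s, so 14099.468 rad/s = 14099.468 / 0.017453293 = 807840 deg/s ≈ 8.078e+05 deg/s (4 s.f.).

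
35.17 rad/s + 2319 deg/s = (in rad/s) 75.64. Check: 35.17 rad/s is already in rad/s. 1 deg/s = 0.017453293 rad/s, so 2319 deg/s = 2319 * 0.017453293 = 40.474185 rad/s. Sum: 35.17 + 40.474185 = 75.644185 rad/s. Result: 75.644185 rad/s ≈ 75.64 rad/s (4 s.f.).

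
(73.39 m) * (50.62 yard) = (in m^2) 73.39 m is already in m. 1 yard = 0.9144 m, so 50.62 yard = 50.62 * 0.9144 = 46.286928 m. Combine: 73.39 m * 46.286928 m = 3396.9976 m^2. Result: 3396.9976 m^2 ≈ 3397 m^2 (4 s.f.). Final answer: 3397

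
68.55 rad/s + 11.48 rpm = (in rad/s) 69.75. Check: 68.55 rad/s is already in rad/s. 1 rpm = 0.10471976 rad/s, so 11.48 rpm = 11.48 * 0.10471976 = 1.2021828 rad/s. Sum: 68.55 + 1.2021828 = 69.752183 rad/s. Result: 69.752183 rad/s ≈ 69.75 rad/s (4 s.f.).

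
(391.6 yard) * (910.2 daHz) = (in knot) 1 yard = 0.9144 m, so 391.6 yard = 391.6 * 0.9144 = 358.07904 m. 1 daHz = 10 Hz, so 910.2 daHz = 910.2 * 10 = 9102 Hz. Combine: 358.07904 m * 9102 Hz = 3259235.4 m/s. 1 knot = 0.51444444 m/s, so 3259235.4 m/s = 3259235.4 / 0.51444444 = 6335446.8 knot ≈ 6.335e+06 knot (4 s.f.). Final answer: 6.335e+06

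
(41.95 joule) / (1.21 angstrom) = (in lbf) 41.95 joule = 41.95 J. 1 angstrom = 1e-10 m, so 1.21 angstrom = 1.21 * 1e-10 = 1.21e-10 m. Combine: 41.95 J / 1.21e-10 m = 3.4669421e+11 N. 1 lbf = 4.4482216 N, so 3.4669421e+11 N = 3.4669421e+11 / 4.4482216 = 7.793996e+10 lbf ≈ 7.794e+10 lbf (4 s.f.). Final answer: 7.794e+10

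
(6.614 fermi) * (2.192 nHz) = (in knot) 1 fermi = 1e-15 m, so 6.614 fermi = 6.614 * 1e-15 = 6.614e-15 m. 1 nHz = 1e-09 Hz, so 2.192 nHz = 2.192 * 1e-09 = 2.192e-09 Hz. Combine: 6.614e-15 m * 2.192e-09 Hz = 1.4497888e-23 m/s. 1 knot = 0.51444444 m/s, so 1.4497888e-23 m/s = 1.4497888e-23 / 0.51444444 = 2.818164e-23 knot ≈ 2.818e-23 knot (4 s.f.). Final answer: 2.818e-23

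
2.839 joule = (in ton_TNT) 2.839 joule = 2.839 J. 1 ton_TNT = 4.184e+09 J, so 2.839 J = 2.839 / 4.184e+09 = 6.7853728e-10 ton_TNT ≈ 6.785e-10 ton_TNT (4 s.f.). Final answer: 6.785e-10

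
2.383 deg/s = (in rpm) 1 deg/s = 0.017453293 rad/s, so 2.383 deg/s = 2.383 * 0.017453293 = 0.041591196 rad/s. 1 rpm = 0.10471976 rad/s, so 0.041591196 rad/s = 0.041591196 / 0.10471976 = 0.39716667 rpm ≈ 0.3972 rpm (4 s.f.). Final answer: 0.3972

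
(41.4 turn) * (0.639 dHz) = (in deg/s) 952.4. Check: 1 turn = 6.2831853 rad, so 41.4 turn = 41.4 * 6.2831853 = 260.12387 rad. 1 dHz = 0.1 Hz, so 0.639 dHz = 0.639 * 0.1 = 0.0639 Hz. Combine: 260.12387 rad * 0.0639 Hz = 16.621915 rad/s. 1 deg/s = 0.017453293 rad/s, so 16.621915 rad/s = 16.621915 / 0.017453293 = 952.3656 deg/s ≈ 952.4 deg/s (4 s.f.).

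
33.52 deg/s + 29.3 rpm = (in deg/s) 209.3. Check: 1 deg/s = 0.017453293 rad/s, so 33.52 deg/s = 33.52 * 0.017453293 = 0.58503437 rad/s. 1 rpm = 0.10471976 rad/s, so 29.3 rpm = 29.3 * 0.10471976 = 3.0682888 rad/s. Sum: 0.58503437 + 3.0682888 = 3.6533232 rad/s. 1 deg/s = 0.017453293 rad/s, so 3.6533232 rad/s = 3.6533232 / 0.017453293 = 209.32 deg/s ≈ 209.3 deg/s (4 s.f.).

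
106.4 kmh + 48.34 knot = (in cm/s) 5442. Check: 1 kmh = 0.27777778 m/s, so 106.4 kmh = 106.4 * 0.27777778 = 29.555556 m/s. 1 knot = 0.51444444 m/s, so 48.34 knot = 48.34 * 0.51444444 = 24.868244 m/s. Sum: 29.555556 + 24.868244 = 54.4238 m/s. 1 cm/s = 0.01 m/s, so 54.4238 m/s = 54.4238 / 0.01 = 5442.38 cm/s ≈ 5442 cm/s (4 s.f.).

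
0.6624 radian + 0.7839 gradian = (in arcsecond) 0.6624 radian = 0.6624 rad. 1 gradian = 0.015707963 rad, so 0.7839 gradian = 0.7839 * 0.015707963 = 0.012313472 rad. Sum: 0.6624 + 0.012313472 = 0.67471347 rad. 1 arcsecond = 4.8481368e-06 rad, so 0.67471347 rad = 0.67471347 / 4.8481368e-06 = 139169.64 arcsecond ≈ 1.392e+05 arcsecond (4 s.f.). Final answer: 1.392e+05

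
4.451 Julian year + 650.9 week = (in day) 6182. Check: 1 Julian year = 31557600 s, so 4.451 Julian year = 4.451 * 31557600 = 1.4046288e+08 s. 1 week = 604800 s, so 650.9 week = 650.9 * 604800 = 3.9366432e+08 s. Sum: 1.4046288e+08 + 3.9366432e+08 = 5.341272e+08 s. 1 day = 86400 s, so 5.341272e+08 s = 5.341272e+08 / 86400 = 6182.0278 day ≈ 6182 day (4 s.f.).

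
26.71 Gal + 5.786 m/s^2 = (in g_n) 1 Gal = 0.01 m/s^2, so 26.71 Gal = 26.71 * 0.01 = 0.2671 m/s^2. 5.786 m/s^2 is already in m/s^2. Sum: 0.2671 + 5.786 = 6.0531 m/s^2. 1 g_n = 9.80665 m/s^2, so 6.0531 m/s^2 = 6.0531 / 9.80665 = 0.61724442 g_n ≈ 0.6172 g_n (4 s.f.). Final answer: 0.6172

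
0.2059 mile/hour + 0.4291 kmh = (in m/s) 1 mile/hour = 0.44704 m/s, so 0.2059 mile/hour = 0.2059 * 0.44704 = 0.092045536 m/s. 1 kmh = 0.27777778 m/s, so 0.4291 kmh = 0.4291 * 0.27777778 = 0.11919444 m/s. Sum: 0.092045536 + 0.11919444 = 0.21123998 m/s. Result: 0.21123998 m/s ≈ 0.2112 m/s (4 s.f.). Final answer: 0.2112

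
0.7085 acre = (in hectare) 1 acre = 4046.8564 m^2, so 0.7085 acre = 0.7085 * 4046.8564 = 2867.1978 m^2. 1 hectare = 10000 m^2, so 2867.1978 m^2 = 2867.1978 / 10000 = 0.28671978 hectare ≈ 0.2867 hectare (4 s.f.). Final answer: 0.2867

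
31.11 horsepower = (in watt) 1 horsepower = 745.69987 W, so 31.11 horsepower = 31.11 * 745.69987 = 23198.723 W. 23198.723 W = 23198.723 watt ≈ 2.32e+04 watt (4 s.f.). Final answer: 2.32e+04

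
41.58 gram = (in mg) 4.158e+04. Check: 1 gram = 0.001 kg, so 41.58 gram = 41.58 * 0.001 = 0.04158 kg. 1 mg = 1e-06 kg, so 0.04158 kg = 0.04158 / 1e-06 = 41580 mg ≈ 4.158e+04 mg (4 s.f.).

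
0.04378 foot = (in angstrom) 1.334e+08. Check: 1 foot = 0.3048 m, so 0.04378 foot = 0.04378 * 0.3048 = 0.013344144 m. 1 angstrom = 1e-10 m, so 0.013344144 m = 0.013344144 / 1e-10 = 1.3344144e+08 angstrom ≈ 1.334e+08 angstrom (4 s.f.).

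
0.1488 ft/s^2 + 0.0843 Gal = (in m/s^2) 1 ft/s^2 = 0.3048 m/s^2, so 0.1488 ft/s^2 = 0.1488 * 0.3048 = 0.04535424 m/s^2. 1 Gal = 0.01 m/s^2, so 0.0843 Gal = 0.0843 * 0.01 = 0.000843 m/s^2. Sum: 0.04535424 + 0.000843 = 0.04619724 m/s^2. Result: 0.04619724 m/s^2 ≈ 0.0462 m/s^2 (4 s.f.). Final answer: 0.0462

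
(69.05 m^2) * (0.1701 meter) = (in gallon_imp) 69.05 m^2 is already in m^2. 0.1701 meter = 0.1701 m. Combine: 69.05 m^2 * 0.1701 m = 11.745405 m^3. 1 gallon_imp = 0.00454609 m^3, so 11.745405 m^3 = 11.745405 / 0.00454609 = 2583.6279 gallon_imp ≈ 2584 gallon_imp (4 s.f.). Final answer: 2584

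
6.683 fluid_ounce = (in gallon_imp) 1 fluid_ounce = 2.957353e-05 m^3, so 6.683 fluid_ounce = 6.683 * 2.957353e-05 = 0.0001976399 m^3. 1 gallon_imp = 0.00454609 m^3, so 0.0001976399 m^3 = 0.0001976399 / 0.00454609 = 0.0434747 gallon_imp ≈ 0.04347 gallon_imp (4 s.f.). Final answer: 0.04347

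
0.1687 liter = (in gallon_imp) 1 liter = 0.001 m^3, so 0.1687 liter = 0.1687 * 0.001 = 0.0001687 m^3. 1 gallon_imp = 0.00454609 m^3, so 0.0001687 m^3 = 0.0001687 / 0.00454609 = 0.037108812 gallon_imp ≈ 0.03711 gallon_imp (4 s.f.). Final answer: 0.03711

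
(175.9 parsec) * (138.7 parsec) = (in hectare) 2.323e+33. Check: 1 parsec = 3.0856776e+16 m, so 175.9 parsec = 175.9 * 3.0856776e+16 = 5.4277069e+18 m. 1 parsec = 3.0856776e+16 m, so 138.7 parsec = 138.7 * 3.0856776e+16 = 4.2798348e+18 m. Combine: 5.4277069e+18 m * 4.2798348e+18 m = 2.3229689e+37 m^2. 1 hectare = 10000 m^2, so 2.3229689e+37 m^2 = 2.3229689e+37 / 10000 = 2.3229689e+33 hectare ≈ 2.323e+33 hectare (4 s.f.).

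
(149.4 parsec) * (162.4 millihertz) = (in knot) 1.455e+18. Check: 1 parsec = 3.0856776e+16 m, so 149.4 parsec = 149.4 * 3.0856776e+16 = 4.6100023e+18 m. 1 millihertz = 0.001 Hz, so 162.4 millihertz = 162.4 * 0.001 = 0.1624 Hz. Combine: 4.6100023e+18 m * 0.1624 Hz = 7.4866437e+17 m/s. 1 knot = 0.51444444 m/s, so 7.4866437e+17 m/s = 7.4866437e+17 / 0.51444444 = 1.4552871e+18 knot ≈ 1.455e+18 knot (4 s.f.).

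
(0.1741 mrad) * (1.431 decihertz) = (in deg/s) 1 mrad = 0.001 rad, so 0.1741 mrad = 0.1741 * 0.001 = 0.0001741 rad. 1 decihertz = 0.1 Hz, so 1.431 decihertz = 1.431 * 0.1 = 0.1431 Hz. Combine: 0.0001741 rad * 0.1431 Hz = 2.491371e-05 rad/s. 1 deg/s = 0.017453293 rad/s, so 2.491371e-05 rad/s = 2.491371e-05 / 0.017453293 = 0.0014274504 deg/s ≈ 0.001427 deg/s (4 s.f.). Final answer: 0.001427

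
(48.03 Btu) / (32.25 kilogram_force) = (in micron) 1 Btu = 1055.0559 J, so 48.03 Btu = 48.03 * 1055.0559 = 50674.333 J. 1 kilogram_force = 9.80665 N, so 32.25 kilogram_force = 32.25 * 9.80665 = 316.26446 N. Combine: 50674.333 J / 316.26446 N = 160.22772 m. 1 micron = 1e-06 m, so 160.22772 m = 160.22772 / 1e-06 = 1.6022772e+08 micron ≈ 1.602e+08 micron (4 s.f.). Final answer: 1.602e+08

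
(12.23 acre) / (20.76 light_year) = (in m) 1 acre = 4046.8564 m^2, so 12.23 acre = 12.23 * 4046.8564 = 49493.054 m^2. 1 light_year = 9.4607305e+15 m, so 20.76 light_year = 20.76 * 9.4607305e+15 = 1.9640476e+17 m. Combine: 49493.054 m^2 / 1.9640476e+17 m = 2.5199518e-13 m. Result: 2.5199518e-13 m ≈ 2.52e-13 m (4 s.f.). Final answer: 2.52e-13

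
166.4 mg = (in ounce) 0.00587. Check: 1 mg = 1e-06 kg, so 166.4 mg = 166.4 * 1e-06 = 0.0001664 kg. 1 ounce = 0.028349523 kg, so 0.0001664 kg = 0.0001664 / 0.028349523 = 0.0058695873 ounce ≈ 0.00587 ounce (4 s.f.).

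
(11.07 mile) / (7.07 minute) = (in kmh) 1 mile = 1609.344 m, so 11.07 mile = 11.07 * 1609.344 = 17815.438 m. 1 minute = 60 s, so 7.07 minute = 7.07 * 60 = 424.2 s. Combine: 17815.438 m / 424.2 s = 41.997732 m/s. 1 kmh = 0.27777778 m/s, so 41.997732 m/s = 41.997732 / 0.27777778 = 151.19184 kmh ≈ 151.2 kmh (4 s.f.). Final answer: 151.2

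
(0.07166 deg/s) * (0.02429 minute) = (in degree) 1 deg/s = 0.017453293 rad/s, so 0.07166 deg/s = 0.07166 * 0.017453293 = 0.0012507029 rad/s. 1 minute = 60 s, so 0.02429 minute = 0.02429 * 60 = 1.4574 s. Combine: 0.0012507029 rad/s * 1.4574 s = 0.0018227745 rad. 1 degree = 0.017453293 rad, so 0.0018227745 rad = 0.0018227745 / 0.017453293 = 0.10443728 degree ≈ 0.1044 degree (4 s.f.). Final answer: 0.1044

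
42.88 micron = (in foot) 0.0001407. Check: 1 micron = 1e-06 m, so 42.88 micron = 42.88 * 1e-06 = 4.288e-05 m. 1 foot = 0.3048 m, so 4.288e-05 m = 4.288e-05 / 0.3048 = 0.00014068241 foot ≈ 0.0001407 foot (4 s.f.).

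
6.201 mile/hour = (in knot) 1 mile/hour = 0.44704 m/s, so 6.201 mile/hour = 6.201 * 0.44704 = 2.772095 m/s. 1 knot = 0.51444444 m/s, so 2.772095 m/s = 2.772095 / 0.51444444 = 5.3885217 knot ≈ 5.389 knot (4 s.f.). Final answer: 5.389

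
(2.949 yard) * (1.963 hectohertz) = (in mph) 1184. Check: 1 yard = 0.9144 m, so 2.949 yard = 2.949 * 0.9144 = 2.6965656 m. 1 hectohertz = 100 Hz, so 1.963 hectohertz = 1.963 * 100 = 196.3 Hz. Combine: 2.6965656 m * 196.3 Hz = 529.33583 m/s. 1 mph = 0.44704 m/s, so 529.33583 m/s = 529.33583 / 0.44704 = 1184.0905 mph ≈ 1184 mph (4 s.f.).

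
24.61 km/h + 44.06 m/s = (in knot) 98.93. Check: 1 km/h = 0.27777778 m/s, so 24.61 km/h = 24.61 * 0.27777778 = 6.8361111 m/s. 44.06 m/s is already in m/s. Sum: 6.8361111 + 44.06 = 50.896111 m/s. 1 knot = 0.51444444 m/s, so 50.896111 m/s = 50.896111 / 0.51444444 = 98.934125 knot ≈ 98.93 knot (4 s.f.).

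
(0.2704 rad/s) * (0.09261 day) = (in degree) 1.24e+05. Check: 0.2704 rad/s is already in rad/s. 1 day = 86400 s, so 0.09261 day = 0.09261 * 86400 = 8001.504 s. Combine: 0.2704 rad/s * 8001.504 s = 2163.6067 rad. 1 degree = 0.017453293 rad, so 2163.6067 rad = 2163.6067 / 0.017453293 = 123965.53 degree ≈ 1.24e+05 degree (4 s.f.).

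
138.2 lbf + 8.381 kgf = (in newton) 1 lbf = 4.4482216 N, so 138.2 lbf = 138.2 * 4.4482216 = 614.74423 N. 1 kgf = 9.80665 N, so 8.381 kgf = 8.381 * 9.80665 = 82.189534 N. Sum: 614.74423 + 82.189534 = 696.93376 N. 696.93376 N = 696.93376 newton ≈ 696.9 newton (4 s.f.). Final answer: 696.9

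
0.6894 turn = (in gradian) 1 turn = 6.2831853 rad, so 0.6894 turn = 0.6894 * 6.2831853 = 4.331628 rad. 1 gradian = 0.015707963 rad, so 4.331628 rad = 4.331628 / 0.015707963 = 275.76 gradian ≈ 275.8 gradian (4 s.f.). Final answer: 275.8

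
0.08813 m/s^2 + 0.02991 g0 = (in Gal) 0.08813 m/s^2 is already in m/s^2. 1 g0 = 9.80665 m/s^2, so 0.02991 g0 = 0.02991 * 9.80665 = 0.2933169 m/s^2. Sum: 0.08813 + 0.2933169 = 0.3814469 m/s^2. 1 Gal = 0.01 m/s^2, so 0.3814469 m/s^2 = 0.3814469 / 0.01 = 38.14469 Gal ≈ 38.14 Gal (4 s.f.). Final answer: 38.14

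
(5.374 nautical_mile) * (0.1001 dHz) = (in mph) 222.9. Check: 1 nautical_mile = 1852 m, so 5.374 nautical_mile = 5.374 * 1852 = 9952.648 m. 1 dHz = 0.1 Hz, so 0.1001 dHz = 0.1001 * 0.1 = 0.01001 Hz. Combine: 9952.648 m * 0.01001 Hz = 99.626006 m/s. 1 mph = 0.44704 m/s, so 99.626006 m/s = 99.626006 / 0.44704 = 222.85703 mph ≈ 222.9 mph (4 s.f.).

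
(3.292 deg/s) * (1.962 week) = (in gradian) 4.34e+06. Check: 1 deg/s = 0.017453293 rad/s, so 3.292 deg/s = 3.292 * 0.017453293 = 0.057456239 rad/s. 1 week = 604800 s, so 1.962 week = 1.962 * 604800 = 1186617.6 s. Combine: 0.057456239 rad/s * 1186617.6 s = 68178.584 rad. 1 gradian = 0.015707963 rad, so 68178.584 rad = 68178.584 / 0.015707963 = 4340383.5 gradian ≈ 4.34e+06 gradian (4 s.f.).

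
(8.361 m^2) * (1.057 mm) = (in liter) 8.361 m^2 is already in m^2. 1 mm = 0.001 m, so 1.057 mm = 1.057 * 0.001 = 0.001057 m. Combine: 8.361 m^2 * 0.001057 m = 0.008837577 m^3. 1 liter = 0.001 m^3, so 0.008837577 m^3 = 0.008837577 / 0.001 = 8.837577 liter ≈ 8.838 liter (4 s.f.). Final answer: 8.838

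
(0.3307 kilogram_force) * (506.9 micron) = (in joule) 0.001644. Check: 1 kilogram_force = 9.80665 N, so 0.3307 kilogram_force = 0.3307 * 9.80665 = 3.2430592 N. 1 micron = 1e-06 m, so 506.9 micron = 506.9 * 1e-06 = 0.0005069 m. Combine: 3.2430592 N * 0.0005069 m = 0.0016439067 J. 0.0016439067 J = 0.0016439067 joule ≈ 0.001644 joule (4 s.f.).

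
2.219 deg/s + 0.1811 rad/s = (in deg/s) 12.6. Check: 1 deg/s = 0.017453293 rad/s, so 2.219 deg/s = 2.219 * 0.017453293 = 0.038728856 rad/s. 0.1811 rad/s is already in rad/s. Sum: 0.038728856 + 0.1811 = 0.21982886 rad/s. 1 deg/s = 0.017453293 rad/s, so 0.21982886 rad/s = 0.21982886 / 0.017453293 = 12.595266 deg/s ≈ 12.6 deg/s (4 s.f.).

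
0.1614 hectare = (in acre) 1 hectare = 10000 m^2, so 0.1614 hectare = 0.1614 * 10000 = 1614 m^2. 1 acre = 4046.8564 m^2, so 1614 m^2 = 1614 / 4046.8564 = 0.39882809 acre ≈ 0.3988 acre (4 s.f.). Final answer: 0.3988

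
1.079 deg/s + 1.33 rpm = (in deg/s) 9.059. Check: 1 deg/s = 0.017453293 rad/s, so 1.079 deg/s = 1.079 * 0.017453293 = 0.018832103 rad/s. 1 rpm = 0.10471976 rad/s, so 1.33 rpm = 1.33 * 0.10471976 = 0.13927727 rad/s. Sum: 0.018832103 + 0.13927727 = 0.15810938 rad/s. 1 deg/s = 0.017453293 rad/s, so 0.15810938 rad/s = 0.15810938 / 0.017453293 = 9.059 deg/s.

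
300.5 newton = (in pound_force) 300.5 newton = 300.5 N. 1 pound_force = 4.4482216 N, so 300.5 N = 300.5 / 4.4482216 = 67.555087 pound_force ≈ 67.56 pound_force (4 s.f.). Final answer: 67.56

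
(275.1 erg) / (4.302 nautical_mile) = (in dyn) 1 erg = 1e-07 J, so 275.1 erg = 275.1 * 1e-07 = 2.751e-05 J. 1 nautical_mile = 1852 m, so 4.302 nautical_mile = 4.302 * 1852 = 7967.304 m. Combine: 2.751e-05 J / 7967.304 m = 3.4528618e-09 N. 1 dyn = 1e-05 N, so 3.4528618e-09 N = 3.4528618e-09 / 1e-05 = 0.00034528618 dyn ≈ 0.0003453 dyn (4 s.f.). Final answer: 0.0003453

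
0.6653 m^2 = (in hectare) 6.653e-05. Check: 1 hectare = 10000 m^2, so 0.6653 m^2 = 0.6653 / 10000 = 6.653e-05 hectare.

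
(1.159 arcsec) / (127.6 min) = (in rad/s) 1 arcsec = 4.8481368e-06 rad, so 1.159 arcsec = 1.159 * 4.8481368e-06 = 5.6189906e-06 rad. 1 min = 60 s, so 127.6 min = 127.6 * 60 = 7656 s. Combine: 5.6189906e-06 rad / 7656 s = 7.3393294e-10 rad/s. Result: 7.3393294e-10 rad/s ≈ 7.339e-10 rad/s (4 s.f.). Final answer: 7.339e-10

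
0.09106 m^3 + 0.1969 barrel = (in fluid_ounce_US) 0.09106 m^3 is already in m^3. 1 barrel = 0.15898729 m^3, so 0.1969 barrel = 0.1969 * 0.15898729 = 0.031304598 m^3. Sum: 0.09106 + 0.031304598 = 0.1223646 m^3. 1 fluid_ounce_US = 2.957353e-05 m^3, so 0.1223646 m^3 = 0.1223646 / 2.957353e-05 = 4137.6393 fluid_ounce_US ≈ 4138 fluid_ounce_US (4 s.f.). Final answer: 4138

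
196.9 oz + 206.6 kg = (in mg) 2.122e+08. Check: 1 oz = 0.028349523 kg, so 196.9 oz = 196.9 * 0.028349523 = 5.5820211 kg. 206.6 kg is already in kg. Sum: 5.5820211 + 206.6 = 212.18202 kg. 1 mg = 1e-06 kg, so 212.18202 kg = 212.18202 / 1e-06 = 2.1218202e+08 mg ≈ 2.122e+08 mg (4 s.f.).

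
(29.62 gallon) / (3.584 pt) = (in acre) 1 gallon = 0.0037854118 m^3, so 29.62 gallon = 29.62 * 0.0037854118 = 0.1121239 m^3. 1 pt = 0.00035277778 m, so 3.584 pt = 3.584 * 0.00035277778 = 0.0012643556 m. Combine: 0.1121239 m^3 / 0.0012643556 m = 88.680669 m^2. 1 acre = 4046.8564 m^2, so 88.680669 m^2 = 88.680669 / 4046.8564 = 0.021913471 acre ≈ 0.02191 acre (4 s.f.). Final answer: 0.02191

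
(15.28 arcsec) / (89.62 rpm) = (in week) 1.305e-11. Check: 1 arcsec = 4.8481368e-06 rad, so 15.28 arcsec = 15.28 * 4.8481368e-06 = 7.407953e-05 rad. 1 rpm = 0.10471976 rad/s, so 89.62 rpm = 89.62 * 0.10471976 = 9.3849845 rad/s. Combine: 7.407953e-05 rad / 9.3849845 rad/s = 7.89341e-06 s. 1 week = 604800 s, so 7.89341e-06 s = 7.89341e-06 / 604800 = 1.3051273e-11 week ≈ 1.305e-11 week (4 s.f.).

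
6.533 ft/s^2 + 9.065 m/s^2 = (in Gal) 1 ft/s^2 = 0.3048 m/s^2, so 6.533 ft/s^2 = 6.533 * 0.3048 = 1.9912584 m/s^2. 9.065 m/s^2 is already in m/s^2. Sum: 1.9912584 + 9.065 = 11.056258 m/s^2. 1 Gal = 0.01 m/s^2, so 11.056258 m/s^2 = 11.056258 / 0.01 = 1105.6258 Gal ≈ 1106 Gal (4 s.f.). Final answer: 1106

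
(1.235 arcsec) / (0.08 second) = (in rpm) 0.0007147. Check: 1 arcsec = 4.8481368e-06 rad, so 1.235 arcsec = 1.235 * 4.8481368e-06 = 5.987449e-06 rad. 0.08 second = 0.08 s. Combine: 5.987449e-06 rad / 0.08 s = 7.4843112e-05 rad/s. 1 rpm = 0.10471976 rad/s, so 7.4843112e-05 rad/s = 7.4843112e-05 / 0.10471976 = 0.00071469907 rpm ≈ 0.0007147 rpm (4 s.f.).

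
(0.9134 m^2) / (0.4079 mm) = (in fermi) 2.239e+18. Check: 0.9134 m^2 is already in m^2. 1 mm = 0.001 m, so 0.4079 mm = 0.4079 * 0.001 = 0.0004079 m. Combine: 0.9134 m^2 / 0.0004079 m = 2239.2743 m. 1 fermi = 1e-15 m, so 2239.2743 m = 2239.2743 / 1e-15 = 2.2392743e+18 fermi ≈ 2.239e+18 fermi (4 s.f.).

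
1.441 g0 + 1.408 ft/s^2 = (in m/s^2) 14.56. Check: 1 g0 = 9.80665 m/s^2, so 1.441 g0 = 1.441 * 9.80665 = 14.131383 m/s^2. 1 ft/s^2 = 0.3048 m/s^2, so 1.408 ft/s^2 = 1.408 * 0.3048 = 0.4291584 m/s^2. Sum: 14.131383 + 0.4291584 = 14.560541 m/s^2. Result: 14.560541 m/s^2 ≈ 14.56 m/s^2 (4 s.f.).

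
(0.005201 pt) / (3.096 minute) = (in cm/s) 9.877e-07. Check: 1 pt = 0.00035277778 m, so 0.005201 pt = 0.005201 * 0.00035277778 = 1.8347972e-06 m. 1 minute = 60 s, so 3.096 minute = 3.096 * 60 = 185.76 s. Combine: 1.8347972e-06 m / 185.76 s = 9.877246e-09 m/s. 1 cm/s = 0.01 m/s, so 9.877246e-09 m/s = 9.877246e-09 / 0.01 = 9.877246e-07 cm/s ≈ 9.877e-07 cm/s (4 s.f.).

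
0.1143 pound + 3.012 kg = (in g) 3064. Check: 1 pound = 0.45359237 kg, so 0.1143 pound = 0.1143 * 0.45359237 = 0.051845608 kg. 3.012 kg is already in kg. Sum: 0.051845608 + 3.012 = 3.0638456 kg. 1 g = 0.001 kg, so 3.0638456 kg = 3.0638456 / 0.001 = 3063.8456 g ≈ 3064 g (4 s.f.).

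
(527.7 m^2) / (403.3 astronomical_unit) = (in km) 527.7 m^2 is already in m^2. 1 astronomical_unit = 1.4959787e+11 m, so 403.3 astronomical_unit = 403.3 * 1.4959787e+11 = 6.0332821e+13 m. Combine: 527.7 m^2 / 6.0332821e+13 m = 8.7464831e-12 m. 1 km = 1000 m, so 8.7464831e-12 m = 8.7464831e-12 / 1000 = 8.7464831e-15 km ≈ 8.746e-15 km (4 s.f.). Final answer: 8.746e-15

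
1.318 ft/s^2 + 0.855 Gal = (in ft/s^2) 1 ft/s^2 = 0.3048 m/s^2, so 1.318 ft/s^2 = 1.318 * 0.3048 = 0.4017264 m/s^2. 1 Gal = 0.01 m/s^2, so 0.855 Gal = 0.855 * 0.01 = 0.00855 m/s^2. Sum: 0.4017264 + 0.00855 = 0.4102764 m/s^2. 1 ft/s^2 = 0.3048 m/s^2, so 0.4102764 m/s^2 = 0.4102764 / 0.3048 = 1.3460512 ft/s^2 ≈ 1.346 ft/s^2 (4 s.f.). Final answer: 1.346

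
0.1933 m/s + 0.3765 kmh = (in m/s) 0.2979. Check: 0.1933 m/s is already in m/s. 1 kmh = 0.27777778 m/s, so 0.3765 kmh = 0.3765 * 0.27777778 = 0.10458333 m/s. Sum: 0.1933 + 0.10458333 = 0.29788333 m/s. Result: 0.29788333 m/s ≈ 0.2979 m/s (4 s.f.).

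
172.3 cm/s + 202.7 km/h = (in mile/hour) 129.8. Check: 1 cm/s = 0.01 m/s, so 172.3 cm/s = 172.3 * 0.01 = 1.723 m/s. 1 km/h = 0.27777778 m/s, so 202.7 km/h = 202.7 * 0.27777778 = 56.305556 m/s. Sum: 1.723 + 56.305556 = 58.028556 m/s. 1 mile/hour = 0.44704 m/s, so 58.028556 m/s = 58.028556 / 0.44704 = 129.80618 mile/hour ≈ 129.8 mile/hour (4 s.f.).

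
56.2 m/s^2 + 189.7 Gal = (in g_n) 5.924. Check: 56.2 m/s^2 is already in m/s^2. 1 Gal = 0.01 m/s^2, so 189.7 Gal = 189.7 * 0.01 = 1.897 m/s^2. Sum: 56.2 + 1.897 = 58.097 m/s^2. 1 g_n = 9.80665 m/s^2, so 58.097 m/s^2 = 58.097 / 9.80665 = 5.9242453 g_n ≈ 5.924 g_n (4 s.f.).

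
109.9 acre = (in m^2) 4.447e+05. Check: 1 acre = 4046.8564 m^2, so 109.9 acre = 109.9 * 4046.8564 = 444749.52 m^2. Result: 444749.52 m^2 ≈ 4.447e+05 m^2 (4 s.f.).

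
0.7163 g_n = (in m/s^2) 7.025. Check: 1 g_n = 9.80665 m/s^2, so 0.7163 g_n = 0.7163 * 9.80665 = 7.0245034 m/s^2. Result: 7.0245034 m/s^2 ≈ 7.025 m/s^2 (4 s.f.).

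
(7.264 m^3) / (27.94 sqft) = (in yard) 7.264 m^3 is already in m^3. 1 sqft = 0.09290304 m^2, so 27.94 sqft = 27.94 * 0.09290304 = 2.5957109 m^2. Combine: 7.264 m^3 / 2.5957109 m^2 = 2.7984626 m. 1 yard = 0.9144 m, so 2.7984626 m = 2.7984626 / 0.9144 = 3.0604359 yard ≈ 3.06 yard (4 s.f.). Final answer: 3.06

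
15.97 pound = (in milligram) 1 pound = 0.45359237 kg, so 15.97 pound = 15.97 * 0.45359237 = 7.2438701 kg. 1 milligram = 1e-06 kg, so 7.2438701 kg = 7.2438701 / 1e-06 = 7243870.1 milligram ≈ 7.244e+06 milligram (4 s.f.). Final answer: 7.244e+06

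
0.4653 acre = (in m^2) 1883. Check: 1 acre = 4046.8564 m^2, so 0.4653 acre = 0.4653 * 4046.8564 = 1883.0023 m^2. Result: 1883.0023 m^2 ≈ 1883 m^2 (4 s.f.).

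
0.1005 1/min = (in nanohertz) 1 1/min = 0.016666667 Hz, so 0.1005 1/min = 0.1005 * 0.016666667 = 0.001675 Hz. 1 nanohertz = 1e-09 Hz, so 0.001675 Hz = 0.001675 / 1e-09 = 1675000 nanohertz ≈ 1.675e+06 nanohertz (4 s.f.). Final answer: 1.675e+06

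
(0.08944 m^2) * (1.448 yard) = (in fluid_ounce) 0.08944 m^2 is already in m^2. 1 yard = 0.9144 m, so 1.448 yard = 1.448 * 0.9144 = 1.3240512 m. Combine: 0.08944 m^2 * 1.3240512 m = 0.11842314 m^3. 1 fluid_ounce = 2.957353e-05 m^3, so 0.11842314 m^3 = 0.11842314 / 2.957353e-05 = 4004.3627 fluid_ounce ≈ 4004 fluid_ounce (4 s.f.). Final answer: 4004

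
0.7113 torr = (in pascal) 94.83. Check: 1 torr = 133.32237 Pa, so 0.7113 torr = 0.7113 * 133.32237 = 94.832201 Pa. 94.832201 Pa = 94.832201 pascal ≈ 94.83 pascal (4 s.f.).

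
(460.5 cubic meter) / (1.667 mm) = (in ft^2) 2.973e+06. Check: 460.5 cubic meter = 460.5 m^3. 1 mm = 0.001 m, so 1.667 mm = 1.667 * 0.001 = 0.001667 m. Combine: 460.5 m^3 / 0.001667 m = 276244.75 m^2. 1 ft^2 = 0.09290304 m^2, so 276244.75 m^2 = 276244.75 / 0.09290304 = 2973473.8 ft^2 ≈ 2.973e+06 ft^2 (4 s.f.).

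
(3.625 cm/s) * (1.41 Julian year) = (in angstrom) 1.613e+16. Check: 1 cm/s = 0.01 m/s, so 3.625 cm/s = 3.625 * 0.01 = 0.03625 m/s. 1 Julian year = 31557600 s, so 1.41 Julian year = 1.41 * 31557600 = 44496216 s. Combine: 0.03625 m/s * 44496216 s = 1612987.8 m. 1 angstrom = 1e-10 m, so 1612987.8 m = 1612987.8 / 1e-10 = 1.6129878e+16 angstrom ≈ 1.613e+16 angstrom (4 s.f.).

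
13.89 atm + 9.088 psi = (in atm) 14.51. Check: 1 atm = 101325 Pa, so 13.89 atm = 13.89 * 101325 = 1407404.2 Pa. 1 psi = 6894.7573 Pa, so 9.088 psi = 9.088 * 6894.7573 = 62659.554 Pa. Sum: 1407404.2 + 62659.554 = 1470063.8 Pa. 1 atm = 101325 Pa, so 1470063.8 Pa = 1470063.8 / 101325 = 14.508402 atm ≈ 14.51 atm (4 s.f.).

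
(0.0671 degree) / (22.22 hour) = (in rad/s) 1.464e-08. Check: 1 degree = 0.017453293 rad, so 0.0671 degree = 0.0671 * 0.017453293 = 0.0011711159 rad. 1 hour = 3600 s, so 22.22 hour = 22.22 * 3600 = 79992 s. Combine: 0.0011711159 rad / 79992 s = 1.4640413e-08 rad/s. Result: 1.4640413e-08 rad/s ≈ 1.464e-08 rad/s (4 s.f.).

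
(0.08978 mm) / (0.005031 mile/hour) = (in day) 4.62e-07. Check: 1 mm = 0.001 m, so 0.08978 mm = 0.08978 * 0.001 = 8.978e-05 m. 1 mile/hour = 0.44704 m/s, so 0.005031 mile/hour = 0.005031 * 0.44704 = 0.0022490582 m/s. Combine: 8.978e-05 m / 0.0022490582 m/s = 0.039918931 s. 1 day = 86400 s, so 0.039918931 s = 0.039918931 / 86400 = 4.6202466e-07 day ≈ 4.62e-07 day (4 s.f.).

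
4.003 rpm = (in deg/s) 24.02. Check: 1 rpm = 0.10471976 rad/s, so 4.003 rpm = 4.003 * 0.10471976 = 0.41919318 rad/s. 1 deg/s = 0.017453293 rad/s, so 0.41919318 rad/s = 0.41919318 / 0.017453293 = 24.018 deg/s ≈ 24.02 deg/s (4 s.f.).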